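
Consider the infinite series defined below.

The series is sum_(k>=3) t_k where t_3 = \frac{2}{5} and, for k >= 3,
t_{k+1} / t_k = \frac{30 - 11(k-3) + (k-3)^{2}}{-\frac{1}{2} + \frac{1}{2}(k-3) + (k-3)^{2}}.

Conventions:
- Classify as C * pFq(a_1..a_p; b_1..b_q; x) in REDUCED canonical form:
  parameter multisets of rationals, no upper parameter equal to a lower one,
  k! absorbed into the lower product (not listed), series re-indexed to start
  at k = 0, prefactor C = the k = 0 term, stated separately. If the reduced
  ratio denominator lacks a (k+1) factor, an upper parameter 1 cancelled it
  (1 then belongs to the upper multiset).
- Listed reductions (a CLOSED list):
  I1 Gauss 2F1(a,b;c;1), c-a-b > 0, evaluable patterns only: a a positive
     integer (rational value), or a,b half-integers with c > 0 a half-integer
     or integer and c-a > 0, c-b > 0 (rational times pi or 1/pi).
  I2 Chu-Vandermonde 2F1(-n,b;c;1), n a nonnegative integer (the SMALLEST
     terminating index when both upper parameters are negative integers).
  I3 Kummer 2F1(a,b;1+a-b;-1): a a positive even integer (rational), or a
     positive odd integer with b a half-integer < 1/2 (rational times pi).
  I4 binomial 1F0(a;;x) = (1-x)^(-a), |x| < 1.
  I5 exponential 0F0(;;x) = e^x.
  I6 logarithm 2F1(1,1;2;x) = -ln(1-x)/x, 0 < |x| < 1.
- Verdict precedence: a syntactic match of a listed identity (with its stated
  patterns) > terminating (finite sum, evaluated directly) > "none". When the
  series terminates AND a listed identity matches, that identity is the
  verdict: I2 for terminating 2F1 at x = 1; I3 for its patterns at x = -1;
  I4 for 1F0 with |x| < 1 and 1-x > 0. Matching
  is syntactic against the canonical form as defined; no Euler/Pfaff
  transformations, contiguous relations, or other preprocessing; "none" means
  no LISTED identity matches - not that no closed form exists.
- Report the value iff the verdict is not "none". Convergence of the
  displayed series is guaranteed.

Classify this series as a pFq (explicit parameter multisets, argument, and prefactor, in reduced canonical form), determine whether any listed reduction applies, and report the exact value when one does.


Key observation: from the first term \frac{2}{5}: the expanded ratio factors over Q; prefactor 2/5, roots give parameters.
Ratio: r(k) = 1 * (k-6) (k-5) / [(k-\frac{1}{2}) (k+1)] - poly over poly, x = 1 from leading terms; C = \frac{2}{5} at k = 0.

x = 1 here; the reduced form reads 2F1, upper {-6, -5}, lower {-\frac{1}{2}}, C = \frac{2}{5}. Verdict: Chu-Vandermonde (I2) matches (terminating 2F1 at x = 1 with n = 5, b = -6, c = -\frac{1}{2}). Sum: -\frac{92378}{35}.


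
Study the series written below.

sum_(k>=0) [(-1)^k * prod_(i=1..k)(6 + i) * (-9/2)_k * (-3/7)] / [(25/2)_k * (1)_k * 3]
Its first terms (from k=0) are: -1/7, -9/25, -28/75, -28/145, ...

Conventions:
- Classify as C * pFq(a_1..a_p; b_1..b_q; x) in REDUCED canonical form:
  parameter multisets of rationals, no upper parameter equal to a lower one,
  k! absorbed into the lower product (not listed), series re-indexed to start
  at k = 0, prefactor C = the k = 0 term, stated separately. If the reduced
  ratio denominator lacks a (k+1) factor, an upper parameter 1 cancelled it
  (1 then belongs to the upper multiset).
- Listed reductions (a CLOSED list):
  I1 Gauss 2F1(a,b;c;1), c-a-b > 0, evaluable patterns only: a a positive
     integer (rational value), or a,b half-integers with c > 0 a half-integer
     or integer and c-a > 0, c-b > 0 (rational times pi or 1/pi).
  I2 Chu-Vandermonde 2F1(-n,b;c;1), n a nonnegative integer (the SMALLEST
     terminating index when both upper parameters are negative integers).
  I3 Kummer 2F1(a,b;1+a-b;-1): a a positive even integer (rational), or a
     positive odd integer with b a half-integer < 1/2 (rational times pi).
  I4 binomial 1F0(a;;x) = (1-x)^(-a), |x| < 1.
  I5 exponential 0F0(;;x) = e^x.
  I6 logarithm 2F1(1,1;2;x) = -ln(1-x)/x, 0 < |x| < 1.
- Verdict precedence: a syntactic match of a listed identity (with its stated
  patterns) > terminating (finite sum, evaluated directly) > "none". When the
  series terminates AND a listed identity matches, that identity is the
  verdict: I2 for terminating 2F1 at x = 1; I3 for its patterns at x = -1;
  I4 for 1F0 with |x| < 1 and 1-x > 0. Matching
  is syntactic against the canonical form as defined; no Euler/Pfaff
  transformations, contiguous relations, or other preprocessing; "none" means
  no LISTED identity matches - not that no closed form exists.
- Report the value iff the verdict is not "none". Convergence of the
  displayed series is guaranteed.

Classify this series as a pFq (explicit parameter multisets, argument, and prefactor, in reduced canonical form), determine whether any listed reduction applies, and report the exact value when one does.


Classification (C = -1/7): 2F1 with upper {-9/2, 7}, lower {25/2}, argument x = -1. Verdict: Kummer's theorem (I3) fires (x = -1; c = 25/2 equals 1+a-b for upper {-9/2, 7}: listed pattern). Value: (-47805615/134217728) * pi.

Structural cue: t_0 = -1/7 here, and the running product (prefactor -1/7) telescopes to a rising factorial.
Step ratio: r(k) = (-1) * (k-9/2) (k+7) / [(k+25/2) (k+1)] - poly over poly, x = (-1) from leading terms; C = -1/7 at k = 0.


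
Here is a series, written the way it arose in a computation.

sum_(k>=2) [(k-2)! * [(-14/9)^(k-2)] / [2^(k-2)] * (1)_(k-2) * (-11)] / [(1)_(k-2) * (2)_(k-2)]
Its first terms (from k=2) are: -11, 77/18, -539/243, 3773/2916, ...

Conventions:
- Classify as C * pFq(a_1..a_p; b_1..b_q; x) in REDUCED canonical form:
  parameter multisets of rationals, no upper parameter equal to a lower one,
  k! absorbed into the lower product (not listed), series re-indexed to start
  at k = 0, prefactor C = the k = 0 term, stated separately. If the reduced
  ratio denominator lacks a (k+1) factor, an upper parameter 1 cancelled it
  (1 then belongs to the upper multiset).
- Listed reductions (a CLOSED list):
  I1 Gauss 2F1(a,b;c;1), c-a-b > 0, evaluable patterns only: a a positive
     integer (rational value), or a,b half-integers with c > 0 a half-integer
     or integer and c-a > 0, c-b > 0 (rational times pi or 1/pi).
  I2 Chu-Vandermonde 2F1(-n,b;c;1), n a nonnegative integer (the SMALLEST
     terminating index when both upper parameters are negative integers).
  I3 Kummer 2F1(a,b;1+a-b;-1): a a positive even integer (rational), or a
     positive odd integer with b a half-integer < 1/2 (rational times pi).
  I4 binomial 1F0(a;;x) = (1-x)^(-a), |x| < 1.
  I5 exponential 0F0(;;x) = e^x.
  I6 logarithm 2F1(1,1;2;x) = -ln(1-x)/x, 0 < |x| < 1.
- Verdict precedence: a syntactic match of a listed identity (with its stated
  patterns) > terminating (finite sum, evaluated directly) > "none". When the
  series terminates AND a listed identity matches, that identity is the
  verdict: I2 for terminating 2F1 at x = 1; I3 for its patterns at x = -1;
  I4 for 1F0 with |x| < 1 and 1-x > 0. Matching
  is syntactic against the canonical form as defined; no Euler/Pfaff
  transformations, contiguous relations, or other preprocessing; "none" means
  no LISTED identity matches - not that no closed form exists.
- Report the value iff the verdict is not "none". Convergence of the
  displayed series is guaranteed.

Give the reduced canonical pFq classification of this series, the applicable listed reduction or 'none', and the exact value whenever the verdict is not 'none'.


The tell: t_0 being -11, the factorial ratio (prefactor -11) (k+a-1)!/(a-1)! is a rising factorial (a)_k.
Adjacent-term ratio: r(k) = (-7/9) * (k+1) (k+1) / [(k+2) (k+1)] - rational; roots negated = parameters, x = (-7/9), C = -11.

x = -7/9 here; the reduced form reads 2F1, upper {1, 1}, lower {2}, C = -11. Verdict: the I6 logarithm reduction matches (the logarithm: parameters (1,1;2), x = -7/9). Exact value: (-99/7) * ln(16/9).


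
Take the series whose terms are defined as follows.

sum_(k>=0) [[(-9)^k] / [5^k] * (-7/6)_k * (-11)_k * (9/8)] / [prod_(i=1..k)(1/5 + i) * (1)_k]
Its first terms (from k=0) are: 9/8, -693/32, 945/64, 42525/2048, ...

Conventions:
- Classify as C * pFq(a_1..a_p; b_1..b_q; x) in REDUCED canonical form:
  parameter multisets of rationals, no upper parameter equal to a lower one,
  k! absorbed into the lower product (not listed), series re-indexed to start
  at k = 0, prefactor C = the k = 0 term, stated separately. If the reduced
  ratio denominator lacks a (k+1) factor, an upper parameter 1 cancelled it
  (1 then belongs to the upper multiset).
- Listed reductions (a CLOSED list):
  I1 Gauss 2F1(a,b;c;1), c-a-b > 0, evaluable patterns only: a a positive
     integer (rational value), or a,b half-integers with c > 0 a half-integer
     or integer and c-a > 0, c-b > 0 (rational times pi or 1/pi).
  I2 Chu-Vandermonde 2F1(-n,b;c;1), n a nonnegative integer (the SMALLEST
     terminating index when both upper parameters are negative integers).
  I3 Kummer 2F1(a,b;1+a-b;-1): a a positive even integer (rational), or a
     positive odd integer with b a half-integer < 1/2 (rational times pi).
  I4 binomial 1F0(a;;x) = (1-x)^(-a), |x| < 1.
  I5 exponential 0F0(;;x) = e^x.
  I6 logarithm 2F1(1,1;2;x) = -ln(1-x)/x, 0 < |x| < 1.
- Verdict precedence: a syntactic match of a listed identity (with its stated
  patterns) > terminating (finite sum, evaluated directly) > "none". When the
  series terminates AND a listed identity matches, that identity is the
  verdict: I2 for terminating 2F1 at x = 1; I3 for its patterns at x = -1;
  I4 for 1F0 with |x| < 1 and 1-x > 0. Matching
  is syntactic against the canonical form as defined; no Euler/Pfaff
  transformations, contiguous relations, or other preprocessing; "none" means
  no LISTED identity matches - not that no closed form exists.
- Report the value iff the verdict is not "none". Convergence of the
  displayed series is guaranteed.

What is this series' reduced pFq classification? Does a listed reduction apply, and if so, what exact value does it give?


Reduced: x = -9/5, 2F1, upper = {-11, -7/6}, lower = {6/5}, C = 9/8. Verdict: terminating - no listed pattern fits, but -11 in the upper list cuts the series at k = 11; direct evaluation. Value: 253914422705343/1108839759872.

Structural cue: from the first term 9/8: the two geometric factors (C = 9/8) combine into one argument.
Term ratio: r(k) = (-9/5) * (k-11) (k-7/6) / [(k+6/5) (k+1)] - rational; roots negated = parameters, x = (-9/5), C = 9/8.


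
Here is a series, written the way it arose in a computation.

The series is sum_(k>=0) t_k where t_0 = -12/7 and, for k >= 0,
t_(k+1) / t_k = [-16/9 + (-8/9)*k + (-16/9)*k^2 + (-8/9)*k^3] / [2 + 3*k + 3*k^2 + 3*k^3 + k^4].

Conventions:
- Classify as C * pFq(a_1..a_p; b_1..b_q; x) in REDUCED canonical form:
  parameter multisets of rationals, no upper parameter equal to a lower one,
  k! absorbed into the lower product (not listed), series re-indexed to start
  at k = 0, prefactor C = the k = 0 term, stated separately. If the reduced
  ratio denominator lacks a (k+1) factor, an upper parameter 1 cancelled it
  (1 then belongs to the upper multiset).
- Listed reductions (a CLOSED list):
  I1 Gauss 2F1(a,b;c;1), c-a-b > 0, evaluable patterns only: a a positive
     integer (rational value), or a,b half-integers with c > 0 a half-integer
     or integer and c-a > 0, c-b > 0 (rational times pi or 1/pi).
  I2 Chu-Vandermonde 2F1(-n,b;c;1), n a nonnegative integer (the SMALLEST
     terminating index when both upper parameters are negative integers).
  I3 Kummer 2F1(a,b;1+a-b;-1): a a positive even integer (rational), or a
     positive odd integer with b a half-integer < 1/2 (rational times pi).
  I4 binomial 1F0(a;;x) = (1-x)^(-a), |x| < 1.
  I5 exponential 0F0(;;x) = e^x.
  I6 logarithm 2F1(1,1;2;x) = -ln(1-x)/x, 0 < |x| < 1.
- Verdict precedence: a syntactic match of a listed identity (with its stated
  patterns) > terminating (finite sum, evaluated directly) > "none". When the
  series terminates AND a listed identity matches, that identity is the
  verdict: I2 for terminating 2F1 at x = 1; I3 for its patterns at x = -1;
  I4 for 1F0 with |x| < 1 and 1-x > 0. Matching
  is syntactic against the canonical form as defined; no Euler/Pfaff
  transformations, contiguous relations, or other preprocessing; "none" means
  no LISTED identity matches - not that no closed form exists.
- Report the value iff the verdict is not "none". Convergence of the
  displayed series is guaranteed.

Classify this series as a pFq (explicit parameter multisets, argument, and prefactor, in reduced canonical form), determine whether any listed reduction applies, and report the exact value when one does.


This is -12/7 * 0F0(-; -; -8/9) in reduced canonical form. Verdict: exponential (I5) fires (the 0F0 exponential series at x = -8/9). Sum: (-12/7) * e^(-8/9).

Key observation: with t_0 = -12/7, the ratio is unreduced: k^2 + 1 divides both sides (prefactor -12/7).
Step ratio: r(k) = (-8/9) * 1 / [(k+1)] - poly over poly, x = (-8/9) from leading terms; C = -12/7 at k = 0.


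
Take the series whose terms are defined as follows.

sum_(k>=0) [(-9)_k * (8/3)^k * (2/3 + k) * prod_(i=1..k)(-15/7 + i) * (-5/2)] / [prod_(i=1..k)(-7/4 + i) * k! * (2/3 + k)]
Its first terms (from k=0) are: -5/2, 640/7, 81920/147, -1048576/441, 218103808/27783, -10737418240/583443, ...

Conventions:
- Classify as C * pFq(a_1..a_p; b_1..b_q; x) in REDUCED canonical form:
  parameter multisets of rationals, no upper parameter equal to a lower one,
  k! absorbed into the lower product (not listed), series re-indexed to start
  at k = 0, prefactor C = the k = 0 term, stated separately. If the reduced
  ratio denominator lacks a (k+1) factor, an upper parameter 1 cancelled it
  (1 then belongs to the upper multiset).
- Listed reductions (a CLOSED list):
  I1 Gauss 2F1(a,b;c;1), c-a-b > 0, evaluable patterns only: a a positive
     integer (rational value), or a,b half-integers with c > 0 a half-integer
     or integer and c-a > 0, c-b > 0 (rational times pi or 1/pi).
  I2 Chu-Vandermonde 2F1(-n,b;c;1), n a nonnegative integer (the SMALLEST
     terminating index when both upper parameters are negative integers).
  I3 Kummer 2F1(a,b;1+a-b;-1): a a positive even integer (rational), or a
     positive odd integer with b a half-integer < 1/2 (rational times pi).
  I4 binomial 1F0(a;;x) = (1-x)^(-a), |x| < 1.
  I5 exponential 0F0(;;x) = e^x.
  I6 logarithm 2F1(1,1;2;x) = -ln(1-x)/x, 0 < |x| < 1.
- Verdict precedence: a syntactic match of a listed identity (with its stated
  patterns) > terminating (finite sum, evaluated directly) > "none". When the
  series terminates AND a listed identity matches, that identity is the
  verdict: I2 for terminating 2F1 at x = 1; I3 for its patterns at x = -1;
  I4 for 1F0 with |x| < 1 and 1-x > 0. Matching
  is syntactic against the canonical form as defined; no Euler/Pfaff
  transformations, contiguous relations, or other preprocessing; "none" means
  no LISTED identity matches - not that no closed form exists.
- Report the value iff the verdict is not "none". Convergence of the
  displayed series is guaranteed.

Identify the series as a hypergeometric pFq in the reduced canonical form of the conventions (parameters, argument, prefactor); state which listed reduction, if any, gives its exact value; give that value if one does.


Reduced: x = 8/3, 2F1, upper = {-9, -8/7}, lower = {-3/4}, C = -5/2. Verdict: terminating - upper -9 stops the sum at k = 9; the 10 terms are added exactly. Hence: 238673831431715023/1827373627167354.

The tell: t_0 = -5/2 here, and the running product (C = -5/2) telescopes to a rising factorial.
Consecutive-term ratio: r(k) = (8/3) * (k-9) (k-8/7) / [(k-3/4) (k+1)] - poly over poly, x = (8/3) from leading terms; C = -5/2 at k = 0.


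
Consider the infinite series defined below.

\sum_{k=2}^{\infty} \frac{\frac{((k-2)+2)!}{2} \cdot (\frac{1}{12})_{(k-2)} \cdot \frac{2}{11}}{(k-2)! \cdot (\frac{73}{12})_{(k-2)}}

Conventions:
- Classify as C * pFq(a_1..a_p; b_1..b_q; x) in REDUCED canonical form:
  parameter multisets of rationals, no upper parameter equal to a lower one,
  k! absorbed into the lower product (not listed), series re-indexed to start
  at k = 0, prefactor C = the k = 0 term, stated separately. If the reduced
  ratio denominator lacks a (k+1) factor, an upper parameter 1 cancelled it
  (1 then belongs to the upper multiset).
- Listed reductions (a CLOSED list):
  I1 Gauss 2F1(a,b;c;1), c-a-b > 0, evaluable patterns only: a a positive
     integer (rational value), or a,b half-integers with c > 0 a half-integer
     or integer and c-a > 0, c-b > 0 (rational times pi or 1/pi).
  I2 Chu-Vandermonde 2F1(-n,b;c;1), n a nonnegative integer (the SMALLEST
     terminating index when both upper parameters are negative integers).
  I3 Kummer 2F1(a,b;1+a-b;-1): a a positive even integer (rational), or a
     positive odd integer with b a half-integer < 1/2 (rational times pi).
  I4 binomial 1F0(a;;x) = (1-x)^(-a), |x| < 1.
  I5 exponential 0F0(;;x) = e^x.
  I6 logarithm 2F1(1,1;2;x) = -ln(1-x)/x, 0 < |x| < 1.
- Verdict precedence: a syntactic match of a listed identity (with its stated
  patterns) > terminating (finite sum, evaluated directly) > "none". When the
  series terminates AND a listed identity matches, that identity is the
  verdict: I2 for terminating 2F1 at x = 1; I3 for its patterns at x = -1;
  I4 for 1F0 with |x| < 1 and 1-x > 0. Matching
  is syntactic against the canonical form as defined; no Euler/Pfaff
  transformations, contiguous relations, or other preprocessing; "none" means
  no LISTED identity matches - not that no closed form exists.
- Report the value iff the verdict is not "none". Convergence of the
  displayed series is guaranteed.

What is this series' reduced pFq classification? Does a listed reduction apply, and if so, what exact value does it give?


Canonical form: C = \frac{2}{11} times 2F1 with upper {\frac{1}{12}, 3}, lower {\frac{73}{12}}, x = 1. Verdict: this is the Gauss summation I1 (x = 1: the Gamma ratio telescopes since c-a-b = 3 > 0 and a = 3 in Z>0). Its exact value is \frac{110593}{570240}.

The tell: x = 1 and the factorial ratio (C = 2/11) (k+a-1)!/(a-1)! is a rising factorial (a)_k.
Step ratio: r(k) = 1 * (k+\frac{1}{12}) (k+3) / [(k+\frac{73}{12}) (k+1)] - rational; roots negated = parameters, x = 1, C = \frac{2}{11}.


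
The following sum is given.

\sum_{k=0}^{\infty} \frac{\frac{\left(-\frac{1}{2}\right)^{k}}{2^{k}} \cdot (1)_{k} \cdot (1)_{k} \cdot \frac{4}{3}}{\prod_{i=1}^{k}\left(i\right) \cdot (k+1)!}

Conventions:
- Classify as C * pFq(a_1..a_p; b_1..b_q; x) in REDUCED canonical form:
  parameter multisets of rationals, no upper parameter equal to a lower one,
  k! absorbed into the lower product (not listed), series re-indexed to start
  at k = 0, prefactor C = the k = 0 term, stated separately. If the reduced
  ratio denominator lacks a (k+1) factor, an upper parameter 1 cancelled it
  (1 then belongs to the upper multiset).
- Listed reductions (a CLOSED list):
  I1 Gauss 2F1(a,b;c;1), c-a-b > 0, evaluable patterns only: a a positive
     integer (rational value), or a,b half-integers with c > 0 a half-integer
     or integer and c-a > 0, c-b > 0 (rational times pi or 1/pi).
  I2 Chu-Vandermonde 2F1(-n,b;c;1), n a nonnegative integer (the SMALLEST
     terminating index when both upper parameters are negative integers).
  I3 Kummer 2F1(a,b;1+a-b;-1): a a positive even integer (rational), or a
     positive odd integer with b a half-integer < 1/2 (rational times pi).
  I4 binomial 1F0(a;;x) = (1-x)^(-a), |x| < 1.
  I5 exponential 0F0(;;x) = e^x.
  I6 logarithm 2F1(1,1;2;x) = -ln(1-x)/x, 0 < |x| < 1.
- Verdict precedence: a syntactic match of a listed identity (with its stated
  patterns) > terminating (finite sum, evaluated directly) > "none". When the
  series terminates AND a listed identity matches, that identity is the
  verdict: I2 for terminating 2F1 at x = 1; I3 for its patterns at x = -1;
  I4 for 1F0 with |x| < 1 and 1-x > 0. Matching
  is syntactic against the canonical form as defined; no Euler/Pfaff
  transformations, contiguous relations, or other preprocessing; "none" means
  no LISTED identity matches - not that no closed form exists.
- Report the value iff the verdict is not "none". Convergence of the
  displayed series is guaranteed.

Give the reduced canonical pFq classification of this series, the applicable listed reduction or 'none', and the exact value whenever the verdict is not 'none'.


Structural cue: with t_0 = \frac{4}{3}, the denominator's factorial ratio (C = 4/3, x = -1/4) is a lower Pochhammer.
Ratio: r(k) = -\frac{1}{4} * (k+1) (k+1) / [(k+2) (k+1)] - rational; roots negated = parameters, x = -\frac{1}{4}, C = \frac{4}{3}.

The series (x = -\frac{1}{4}) is 2F1: upper {1, 1}, lower {2}, prefactor \frac{4}{3}. Verdict: this is the logarithmic series (I6) (the logarithm: parameters (1,1;2), x = -\frac{1}{4}). Value: \frac{16}{3} \cdot \ln\left(\frac{5}{4}\right).


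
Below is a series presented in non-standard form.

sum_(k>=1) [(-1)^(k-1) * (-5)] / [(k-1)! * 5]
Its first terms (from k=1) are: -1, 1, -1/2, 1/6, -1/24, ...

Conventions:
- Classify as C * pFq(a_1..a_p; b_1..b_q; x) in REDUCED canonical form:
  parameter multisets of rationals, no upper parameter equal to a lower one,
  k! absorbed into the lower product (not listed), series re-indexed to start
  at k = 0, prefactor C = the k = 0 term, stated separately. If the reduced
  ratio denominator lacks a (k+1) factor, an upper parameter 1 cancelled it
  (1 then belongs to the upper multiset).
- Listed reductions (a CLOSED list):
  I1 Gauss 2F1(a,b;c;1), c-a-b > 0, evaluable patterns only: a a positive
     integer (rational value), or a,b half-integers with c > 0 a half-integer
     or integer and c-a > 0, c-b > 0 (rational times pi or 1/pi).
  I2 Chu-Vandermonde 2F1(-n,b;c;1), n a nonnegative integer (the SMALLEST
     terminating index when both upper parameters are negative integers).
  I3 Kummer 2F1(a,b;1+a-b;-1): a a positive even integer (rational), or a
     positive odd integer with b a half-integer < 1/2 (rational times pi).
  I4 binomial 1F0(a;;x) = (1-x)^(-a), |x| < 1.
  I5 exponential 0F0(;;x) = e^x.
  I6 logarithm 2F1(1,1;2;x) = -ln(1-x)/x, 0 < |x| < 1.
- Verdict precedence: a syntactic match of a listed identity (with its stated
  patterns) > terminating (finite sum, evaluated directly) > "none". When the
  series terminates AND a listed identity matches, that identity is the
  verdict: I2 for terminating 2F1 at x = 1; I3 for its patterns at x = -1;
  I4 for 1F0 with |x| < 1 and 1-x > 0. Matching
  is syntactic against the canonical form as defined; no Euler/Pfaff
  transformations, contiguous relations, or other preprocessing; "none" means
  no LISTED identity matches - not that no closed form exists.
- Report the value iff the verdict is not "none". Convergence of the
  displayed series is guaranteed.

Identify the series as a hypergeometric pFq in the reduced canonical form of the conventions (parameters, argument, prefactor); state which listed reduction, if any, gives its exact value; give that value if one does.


This is -1 * 0F0(-; -; -1) in reduced canonical form. Verdict (x = -1): the exponential series (I5) applies (the 0F0 exponential series at x = -1). Sum: (-1) * e^(-1).

The tell: x = (-1) and the constant factors (C = -1, x = -1) combine into one prefactor.
Term ratio: r(k) = (-1) * 1 / [(k+1)] ; factor over Q: parameters, x = (-1), and C = -1.


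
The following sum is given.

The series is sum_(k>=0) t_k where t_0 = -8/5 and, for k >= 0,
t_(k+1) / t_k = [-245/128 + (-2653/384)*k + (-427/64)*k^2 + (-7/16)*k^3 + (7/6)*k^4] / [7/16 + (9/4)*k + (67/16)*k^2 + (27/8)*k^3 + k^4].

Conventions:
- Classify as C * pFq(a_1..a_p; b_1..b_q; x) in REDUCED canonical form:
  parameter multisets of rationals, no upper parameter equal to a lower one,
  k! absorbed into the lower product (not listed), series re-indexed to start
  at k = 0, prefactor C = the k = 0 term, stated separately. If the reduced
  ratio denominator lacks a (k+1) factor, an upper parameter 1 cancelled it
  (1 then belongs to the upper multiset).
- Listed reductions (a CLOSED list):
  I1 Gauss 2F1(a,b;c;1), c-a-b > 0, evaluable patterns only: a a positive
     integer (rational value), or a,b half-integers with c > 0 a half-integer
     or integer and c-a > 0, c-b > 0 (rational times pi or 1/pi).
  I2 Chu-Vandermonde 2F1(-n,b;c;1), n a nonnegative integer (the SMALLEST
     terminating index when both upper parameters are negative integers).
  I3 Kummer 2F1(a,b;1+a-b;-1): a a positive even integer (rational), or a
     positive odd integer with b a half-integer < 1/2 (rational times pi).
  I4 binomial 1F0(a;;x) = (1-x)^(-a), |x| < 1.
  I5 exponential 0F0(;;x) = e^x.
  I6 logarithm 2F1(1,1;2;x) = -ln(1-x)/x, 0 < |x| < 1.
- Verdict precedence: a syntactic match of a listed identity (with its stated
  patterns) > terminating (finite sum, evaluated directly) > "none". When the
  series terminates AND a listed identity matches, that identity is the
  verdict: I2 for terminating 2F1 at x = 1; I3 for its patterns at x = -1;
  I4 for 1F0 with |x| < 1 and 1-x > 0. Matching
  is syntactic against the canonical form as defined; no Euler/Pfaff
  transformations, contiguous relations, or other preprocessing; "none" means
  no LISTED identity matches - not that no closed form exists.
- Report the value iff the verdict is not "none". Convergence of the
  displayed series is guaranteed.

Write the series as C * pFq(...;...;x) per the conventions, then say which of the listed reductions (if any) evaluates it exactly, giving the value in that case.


Key step: x = (7/6) and the parameter 7/8 appears in both the upper and lower lists and cancels (alongside the other common factor).
Adjacent-term ratio: r(k) = (7/6) * (k-3) (k+5/4) / [(k+1) (k+1)] - rational in k. x = (7/6); t_0 = -8/5; negate the roots.

This is -8/5 * 2F1(-3, 5/4; 1; 7/6) in reduced canonical form. Verdict: terminating - upper -3 stops the sum at k = 3; the 4 terms are added exactly. Its exact value is 479/5760.


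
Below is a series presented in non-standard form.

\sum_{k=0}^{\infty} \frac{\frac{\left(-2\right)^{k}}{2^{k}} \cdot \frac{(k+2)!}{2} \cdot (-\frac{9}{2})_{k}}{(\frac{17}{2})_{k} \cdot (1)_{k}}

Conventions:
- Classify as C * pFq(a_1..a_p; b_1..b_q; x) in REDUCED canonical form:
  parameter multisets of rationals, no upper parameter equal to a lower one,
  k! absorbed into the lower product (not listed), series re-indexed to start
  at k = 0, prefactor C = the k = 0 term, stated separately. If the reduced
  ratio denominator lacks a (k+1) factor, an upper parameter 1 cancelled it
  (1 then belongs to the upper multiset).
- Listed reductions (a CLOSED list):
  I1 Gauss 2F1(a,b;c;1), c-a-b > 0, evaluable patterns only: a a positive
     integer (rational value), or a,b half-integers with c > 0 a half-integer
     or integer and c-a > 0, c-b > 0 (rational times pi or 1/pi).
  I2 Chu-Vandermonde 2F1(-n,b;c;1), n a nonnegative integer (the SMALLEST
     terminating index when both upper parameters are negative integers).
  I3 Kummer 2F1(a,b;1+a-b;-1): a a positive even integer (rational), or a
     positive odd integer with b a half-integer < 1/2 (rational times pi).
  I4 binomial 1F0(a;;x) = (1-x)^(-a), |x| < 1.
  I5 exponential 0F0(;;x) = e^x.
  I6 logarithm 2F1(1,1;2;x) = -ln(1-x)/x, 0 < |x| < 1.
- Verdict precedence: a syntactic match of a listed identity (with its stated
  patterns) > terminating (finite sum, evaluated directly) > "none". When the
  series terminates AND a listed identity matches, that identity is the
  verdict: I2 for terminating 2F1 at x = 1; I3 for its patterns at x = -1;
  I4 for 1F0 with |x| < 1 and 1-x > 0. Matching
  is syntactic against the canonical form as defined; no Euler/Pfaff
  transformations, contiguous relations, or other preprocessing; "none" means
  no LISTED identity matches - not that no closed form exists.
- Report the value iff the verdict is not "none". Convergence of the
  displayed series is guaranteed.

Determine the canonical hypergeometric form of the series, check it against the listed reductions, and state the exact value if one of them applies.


Prefactor 1, argument -1: 2F1 with upper {-\frac{9}{2}, 3} over lower {\frac{17}{2}}. Verdict: the Kummer evaluation I3 matches (x = -1; c = \frac{17}{2} equals 1+a-b for upper {-\frac{9}{2}, 3}: listed pattern). Exact value: \frac{45045}{32768} \cdot \pi.

Key step: with t_0 = 1, the two k-th powers (C = 1, x = -1) combine into one argument.
Step ratio: r(k) = -1 * (k-\frac{9}{2}) (k+3) / [(k+\frac{17}{2}) (k+1)] ; factor over Q: parameters, x = -1, and C = 1.


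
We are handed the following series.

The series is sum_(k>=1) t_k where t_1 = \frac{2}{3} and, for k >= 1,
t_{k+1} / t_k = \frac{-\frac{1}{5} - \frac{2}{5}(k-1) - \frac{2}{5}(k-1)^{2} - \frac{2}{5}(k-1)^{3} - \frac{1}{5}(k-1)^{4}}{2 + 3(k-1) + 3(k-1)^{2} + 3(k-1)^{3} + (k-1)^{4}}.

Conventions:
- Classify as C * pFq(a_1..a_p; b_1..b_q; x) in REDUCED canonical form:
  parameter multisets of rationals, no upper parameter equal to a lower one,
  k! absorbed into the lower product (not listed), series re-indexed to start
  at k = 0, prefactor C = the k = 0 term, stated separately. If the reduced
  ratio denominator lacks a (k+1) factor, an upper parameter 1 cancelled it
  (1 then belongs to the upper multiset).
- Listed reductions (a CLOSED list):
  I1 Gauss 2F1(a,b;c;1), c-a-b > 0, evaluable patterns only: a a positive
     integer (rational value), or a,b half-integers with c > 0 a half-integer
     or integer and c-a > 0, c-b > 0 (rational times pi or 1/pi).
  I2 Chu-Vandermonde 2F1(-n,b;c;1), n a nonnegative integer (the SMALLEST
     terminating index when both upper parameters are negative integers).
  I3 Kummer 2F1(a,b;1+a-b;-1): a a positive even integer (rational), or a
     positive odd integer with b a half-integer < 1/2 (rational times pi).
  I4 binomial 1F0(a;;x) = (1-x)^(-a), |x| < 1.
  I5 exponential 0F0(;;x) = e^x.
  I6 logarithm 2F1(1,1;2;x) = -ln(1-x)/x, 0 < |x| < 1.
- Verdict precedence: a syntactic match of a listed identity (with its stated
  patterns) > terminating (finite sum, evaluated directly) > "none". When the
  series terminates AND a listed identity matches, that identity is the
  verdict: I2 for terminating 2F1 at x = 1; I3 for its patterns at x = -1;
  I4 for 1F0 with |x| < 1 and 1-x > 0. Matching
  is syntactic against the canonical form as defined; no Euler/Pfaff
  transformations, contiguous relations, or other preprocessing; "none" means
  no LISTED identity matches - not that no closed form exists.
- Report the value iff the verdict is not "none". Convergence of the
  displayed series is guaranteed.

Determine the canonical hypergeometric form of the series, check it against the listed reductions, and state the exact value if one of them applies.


At argument -\frac{1}{5}: a 2F1 with upper {1, 1}, lower {2}, scaled by C = \frac{2}{3}. Verdict: the I6 logarithm reduction applies (the logarithm: parameters (1,1;2), x = -\frac{1}{5}). Sum: \frac{10}{3} \cdot \ln\left(\frac{6}{5}\right).

Structural cue: t_0 being \frac{2}{3}, the ratio is unreduced: k^2 + 1 divides both sides (C = 2/3, x = -1/5).
Consecutive-term ratio: r(k) = -\frac{1}{5} * (k+1) (k+1) / [(k+2) (k+1)] - rational in k, leading ratio -\frac{1}{5}; with t_0 = \frac{2}{3}, classification follows.


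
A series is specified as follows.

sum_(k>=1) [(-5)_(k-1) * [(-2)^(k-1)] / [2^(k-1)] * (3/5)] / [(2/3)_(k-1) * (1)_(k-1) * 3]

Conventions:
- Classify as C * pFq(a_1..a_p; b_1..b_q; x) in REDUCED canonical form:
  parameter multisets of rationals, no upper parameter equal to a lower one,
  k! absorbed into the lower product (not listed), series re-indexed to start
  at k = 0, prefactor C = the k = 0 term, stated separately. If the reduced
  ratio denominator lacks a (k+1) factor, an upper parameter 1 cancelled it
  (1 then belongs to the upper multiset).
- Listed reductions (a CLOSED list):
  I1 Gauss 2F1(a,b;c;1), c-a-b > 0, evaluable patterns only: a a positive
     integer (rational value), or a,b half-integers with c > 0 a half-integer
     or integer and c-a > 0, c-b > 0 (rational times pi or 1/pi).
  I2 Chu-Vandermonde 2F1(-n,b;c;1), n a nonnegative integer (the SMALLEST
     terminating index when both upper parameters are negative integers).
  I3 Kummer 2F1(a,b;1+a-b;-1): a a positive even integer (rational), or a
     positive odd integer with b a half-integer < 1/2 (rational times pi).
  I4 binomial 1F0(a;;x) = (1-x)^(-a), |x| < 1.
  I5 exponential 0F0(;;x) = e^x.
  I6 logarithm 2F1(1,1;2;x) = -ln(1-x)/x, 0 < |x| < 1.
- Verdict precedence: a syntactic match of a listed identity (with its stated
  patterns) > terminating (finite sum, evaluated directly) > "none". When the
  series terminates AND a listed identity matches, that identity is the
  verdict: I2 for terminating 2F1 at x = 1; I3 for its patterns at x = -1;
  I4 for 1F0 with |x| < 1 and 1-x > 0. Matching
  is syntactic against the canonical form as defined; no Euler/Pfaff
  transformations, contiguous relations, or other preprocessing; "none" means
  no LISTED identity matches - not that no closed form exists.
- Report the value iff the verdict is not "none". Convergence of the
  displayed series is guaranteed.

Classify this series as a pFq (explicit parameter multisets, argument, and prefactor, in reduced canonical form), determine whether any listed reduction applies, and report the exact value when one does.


The series (x = -1) is 1F1: upper {-5}, lower {2/3}, prefactor 1/5. Verdict: terminating. With -5 upstairs the series is a 6-term polynomial sum; evaluated term by term. Exact value: 263093/61600.

Key observation: with t_0 = 1/5, the two k-th powers (C = 1/5, x = -1) combine into one argument.
Adjacent-term ratio: r(k) = (-1) * (k-5) / [(k+2/3) (k+1)] - rational in k. x = (-1); t_0 = 1/5; negate the roots.


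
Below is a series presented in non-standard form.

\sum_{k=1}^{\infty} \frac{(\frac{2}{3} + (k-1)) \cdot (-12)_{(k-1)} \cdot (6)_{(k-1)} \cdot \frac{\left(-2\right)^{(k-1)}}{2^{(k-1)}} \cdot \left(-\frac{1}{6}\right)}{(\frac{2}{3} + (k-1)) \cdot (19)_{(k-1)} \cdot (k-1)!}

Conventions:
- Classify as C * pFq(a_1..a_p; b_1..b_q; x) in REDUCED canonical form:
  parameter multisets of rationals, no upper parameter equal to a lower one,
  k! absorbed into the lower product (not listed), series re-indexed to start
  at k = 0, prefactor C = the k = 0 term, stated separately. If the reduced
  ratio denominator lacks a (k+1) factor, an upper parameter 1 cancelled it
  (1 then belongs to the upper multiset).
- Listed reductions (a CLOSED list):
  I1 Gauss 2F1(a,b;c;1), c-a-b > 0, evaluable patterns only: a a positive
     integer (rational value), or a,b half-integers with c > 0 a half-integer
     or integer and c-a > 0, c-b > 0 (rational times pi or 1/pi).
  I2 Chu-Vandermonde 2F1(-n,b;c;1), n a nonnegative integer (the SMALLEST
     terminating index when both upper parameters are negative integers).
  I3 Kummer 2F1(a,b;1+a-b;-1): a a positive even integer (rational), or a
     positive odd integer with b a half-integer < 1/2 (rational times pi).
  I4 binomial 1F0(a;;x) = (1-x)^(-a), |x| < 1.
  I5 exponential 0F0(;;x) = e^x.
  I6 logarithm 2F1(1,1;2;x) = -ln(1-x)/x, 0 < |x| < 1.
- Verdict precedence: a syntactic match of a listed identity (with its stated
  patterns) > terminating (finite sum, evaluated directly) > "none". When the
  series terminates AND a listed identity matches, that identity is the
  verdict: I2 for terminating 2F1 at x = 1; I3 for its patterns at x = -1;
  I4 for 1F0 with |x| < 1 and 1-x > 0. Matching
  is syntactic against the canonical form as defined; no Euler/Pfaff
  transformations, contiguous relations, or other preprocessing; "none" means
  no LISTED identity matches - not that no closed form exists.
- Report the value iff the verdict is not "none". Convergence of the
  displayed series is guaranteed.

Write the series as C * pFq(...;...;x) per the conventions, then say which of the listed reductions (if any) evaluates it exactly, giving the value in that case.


Reduced: x = -1, 2F1, upper = {-12, 6}, lower = {19}, C = -\frac{1}{6}. Verdict: Kummer (I3) fires (x = -1; c = 19 equals 1+a-b for upper {-12, 6}: listed pattern). Sum: -\frac{34}{5}.

Structural cue: from the first term -\frac{1}{6}: k + 2/3 divides numerator and denominator alike; C = -1/6 after cancelling.
Step ratio: r(k) = -1 * (k-12) (k+6) / [(k+19) (k+1)] - rational in k. x = -1; t_0 = -\frac{1}{6}; negate the roots.


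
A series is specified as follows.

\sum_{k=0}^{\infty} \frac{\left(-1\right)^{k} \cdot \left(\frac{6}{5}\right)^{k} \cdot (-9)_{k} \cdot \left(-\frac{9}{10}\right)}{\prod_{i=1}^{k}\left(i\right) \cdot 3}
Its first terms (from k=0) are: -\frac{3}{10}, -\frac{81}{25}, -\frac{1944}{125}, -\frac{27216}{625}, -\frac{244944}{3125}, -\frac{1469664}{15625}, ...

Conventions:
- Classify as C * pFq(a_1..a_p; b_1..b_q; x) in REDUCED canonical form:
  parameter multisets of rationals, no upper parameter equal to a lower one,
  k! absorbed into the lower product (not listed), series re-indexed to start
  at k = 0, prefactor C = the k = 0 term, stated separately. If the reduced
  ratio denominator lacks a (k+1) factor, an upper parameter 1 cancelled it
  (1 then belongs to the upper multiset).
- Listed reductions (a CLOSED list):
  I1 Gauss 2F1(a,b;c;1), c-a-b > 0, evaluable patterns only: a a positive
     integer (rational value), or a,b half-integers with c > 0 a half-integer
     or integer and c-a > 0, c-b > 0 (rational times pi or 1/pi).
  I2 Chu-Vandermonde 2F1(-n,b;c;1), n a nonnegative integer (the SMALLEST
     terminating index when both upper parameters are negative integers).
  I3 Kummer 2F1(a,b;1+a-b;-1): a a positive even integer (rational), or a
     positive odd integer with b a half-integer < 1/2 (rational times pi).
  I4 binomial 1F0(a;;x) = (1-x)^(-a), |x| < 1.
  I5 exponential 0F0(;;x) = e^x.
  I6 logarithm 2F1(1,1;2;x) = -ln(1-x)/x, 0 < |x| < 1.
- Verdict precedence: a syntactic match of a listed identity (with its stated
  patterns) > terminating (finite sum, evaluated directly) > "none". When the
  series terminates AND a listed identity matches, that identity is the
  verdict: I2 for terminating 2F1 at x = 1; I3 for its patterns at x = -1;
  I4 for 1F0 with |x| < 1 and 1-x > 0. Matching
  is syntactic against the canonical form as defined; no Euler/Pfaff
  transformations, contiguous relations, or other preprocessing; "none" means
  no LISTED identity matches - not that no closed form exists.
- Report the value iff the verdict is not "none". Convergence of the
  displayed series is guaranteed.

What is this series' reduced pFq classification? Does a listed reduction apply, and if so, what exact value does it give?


x = -\frac{6}{5} here; the reduced form reads 1F0, upper {-9}, lower {-}, C = -\frac{3}{10}. Verdict: terminating. (-9)_k vanishes past k = 9, leaving a 10-term sum, computed directly. Hence: -\frac{7073843073}{19531250}.

Structural cue: t_0 being -\frac{3}{10}, the product of the first k integers (prefactor -3/10) is k!.
Ratio: r(k) = -\frac{6}{5} * (k-9) / [(k+1)] - poly over poly, x = -\frac{6}{5} from leading terms; C = -\frac{3}{10} at k = 0.


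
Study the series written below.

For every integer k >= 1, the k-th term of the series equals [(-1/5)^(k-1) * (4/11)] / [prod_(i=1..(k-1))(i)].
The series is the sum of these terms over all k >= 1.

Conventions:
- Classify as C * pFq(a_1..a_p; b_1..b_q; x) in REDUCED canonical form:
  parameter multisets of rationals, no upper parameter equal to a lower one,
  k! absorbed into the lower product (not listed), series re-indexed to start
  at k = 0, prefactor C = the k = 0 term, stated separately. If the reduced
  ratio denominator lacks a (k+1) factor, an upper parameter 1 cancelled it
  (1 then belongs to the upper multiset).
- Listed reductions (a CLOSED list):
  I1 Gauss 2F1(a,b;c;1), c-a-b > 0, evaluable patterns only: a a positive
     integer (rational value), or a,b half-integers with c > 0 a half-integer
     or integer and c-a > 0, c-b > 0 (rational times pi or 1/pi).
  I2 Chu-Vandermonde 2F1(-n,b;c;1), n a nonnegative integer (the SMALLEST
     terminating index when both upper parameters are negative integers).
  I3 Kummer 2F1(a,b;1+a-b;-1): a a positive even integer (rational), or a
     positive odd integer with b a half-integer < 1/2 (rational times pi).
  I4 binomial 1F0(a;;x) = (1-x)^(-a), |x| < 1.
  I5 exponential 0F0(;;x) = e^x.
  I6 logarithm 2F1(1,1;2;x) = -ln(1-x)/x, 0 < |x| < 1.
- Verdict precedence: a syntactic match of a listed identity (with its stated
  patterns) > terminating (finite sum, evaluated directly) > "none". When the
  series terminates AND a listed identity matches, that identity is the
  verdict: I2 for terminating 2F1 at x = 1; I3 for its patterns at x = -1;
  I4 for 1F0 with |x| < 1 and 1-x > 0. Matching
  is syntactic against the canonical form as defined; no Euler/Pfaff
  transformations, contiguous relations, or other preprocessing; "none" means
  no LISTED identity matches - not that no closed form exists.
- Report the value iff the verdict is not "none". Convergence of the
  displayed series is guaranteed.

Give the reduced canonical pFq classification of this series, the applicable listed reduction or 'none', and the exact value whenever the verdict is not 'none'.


Reduced: x = -1/5, 0F0, upper = {-}, lower = {-}, C = 4/11. Verdict: this is the exponential series (I5) (the 0F0 exponential series at x = -1/5). Its exact value is (4/11) * e^(-1/5).

First insight: t_0 being 4/11, the product of the first k integers (prefactor 4/11) is k!.
Ratio: r(k) = (-1/5) * 1 / [(k+1)] ; factor over Q: parameters, x = (-1/5), and C = 4/11.
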